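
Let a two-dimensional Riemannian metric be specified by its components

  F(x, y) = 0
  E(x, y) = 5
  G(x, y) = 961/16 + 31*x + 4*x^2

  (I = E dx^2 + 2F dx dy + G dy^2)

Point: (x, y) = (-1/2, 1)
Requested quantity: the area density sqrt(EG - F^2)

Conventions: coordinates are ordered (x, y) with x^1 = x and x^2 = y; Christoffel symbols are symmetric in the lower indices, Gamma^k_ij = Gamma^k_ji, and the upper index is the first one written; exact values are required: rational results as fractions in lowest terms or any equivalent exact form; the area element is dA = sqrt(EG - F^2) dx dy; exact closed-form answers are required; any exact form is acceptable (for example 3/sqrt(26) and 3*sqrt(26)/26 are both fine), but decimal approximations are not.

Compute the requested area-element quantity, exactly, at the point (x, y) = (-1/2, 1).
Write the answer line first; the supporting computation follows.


Answer: sqrt(EG - F^2) = 27*sqrt(5)/4

E = 5, F = 0, G = 729/16; EG - F^2 = 3645/16


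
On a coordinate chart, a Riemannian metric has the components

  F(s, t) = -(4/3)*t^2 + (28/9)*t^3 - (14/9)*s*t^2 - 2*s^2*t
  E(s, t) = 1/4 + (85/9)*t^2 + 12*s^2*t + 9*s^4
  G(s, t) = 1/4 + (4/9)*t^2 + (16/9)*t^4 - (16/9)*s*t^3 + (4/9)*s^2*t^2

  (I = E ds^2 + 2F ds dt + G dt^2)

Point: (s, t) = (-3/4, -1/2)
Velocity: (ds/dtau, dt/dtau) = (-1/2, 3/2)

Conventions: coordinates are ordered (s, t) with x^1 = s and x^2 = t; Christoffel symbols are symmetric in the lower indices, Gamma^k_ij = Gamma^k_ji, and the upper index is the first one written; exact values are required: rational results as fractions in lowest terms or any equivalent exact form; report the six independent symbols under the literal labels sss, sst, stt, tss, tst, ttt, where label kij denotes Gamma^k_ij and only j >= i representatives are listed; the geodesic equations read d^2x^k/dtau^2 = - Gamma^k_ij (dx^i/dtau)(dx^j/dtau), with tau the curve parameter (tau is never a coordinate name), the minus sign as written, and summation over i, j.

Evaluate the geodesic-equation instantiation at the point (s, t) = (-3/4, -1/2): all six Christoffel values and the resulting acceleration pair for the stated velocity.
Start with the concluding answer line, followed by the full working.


Answer: Gamma_sss = -354072/248677, Gamma_sst = -165728/248677, Gamma_stt = 177280/248677, Gamma_tss = -239046/248677, Gamma_tst = 78180/248677, Gamma_ttt = -260618/248677; accelerations (d^2s/dtau^2, d^2t/dtau^2) = (-50814/22607, 69402/22607)

E = 4801/2304, F = 19/144, G = 53/144 at the point
E_s = -99/16, E_t = -97/36, F_s = -17/9, F_t = 11/8, G_s = 1/18, G_t = -7/12
EG - F^2 = 248677/331776;  g^inv = (331776/248677) * [[53/144, -19/144], [-19/144, 4801/2304]]
first-kind symbols [ij,l] = (1/2)(d_i g_jl + d_j g_il - d_l g_ij): [ss,s] = E_s/2 = -99/32, [ss,t] = F_s - E_t/2 = -13/24, [st,s] = E_t/2 = -97/72, [st,t] = G_s/2 = 1/36, [tt,s] = F_t - G_s/2 = 97/72, [tt,t] = G_t/2 = -7/24
Gamma^s_ij = (G*[ij,s] - F*[ij,t])/(EG - F^2), Gamma^t_ij = (E*[ij,t] - F*[ij,s])/(EG - F^2)
Gamma_sss = -354072/248677, Gamma_sst = -165728/248677, Gamma_stt = 177280/248677, Gamma_tss = -239046/248677, Gamma_tst = 78180/248677, Gamma_ttt = -260618/248677
d^2s/dtau^2 = -(Gamma_sss*(-1/2)^2 + 2*Gamma_sst*(-1/2)*(3/2) + Gamma_stt*(3/2)^2) = -50814/22607
d^2t/dtau^2 = -(Gamma_tss*(-1/2)^2 + 2*Gamma_tst*(-1/2)*(3/2) + Gamma_ttt*(3/2)^2) = 69402/22607


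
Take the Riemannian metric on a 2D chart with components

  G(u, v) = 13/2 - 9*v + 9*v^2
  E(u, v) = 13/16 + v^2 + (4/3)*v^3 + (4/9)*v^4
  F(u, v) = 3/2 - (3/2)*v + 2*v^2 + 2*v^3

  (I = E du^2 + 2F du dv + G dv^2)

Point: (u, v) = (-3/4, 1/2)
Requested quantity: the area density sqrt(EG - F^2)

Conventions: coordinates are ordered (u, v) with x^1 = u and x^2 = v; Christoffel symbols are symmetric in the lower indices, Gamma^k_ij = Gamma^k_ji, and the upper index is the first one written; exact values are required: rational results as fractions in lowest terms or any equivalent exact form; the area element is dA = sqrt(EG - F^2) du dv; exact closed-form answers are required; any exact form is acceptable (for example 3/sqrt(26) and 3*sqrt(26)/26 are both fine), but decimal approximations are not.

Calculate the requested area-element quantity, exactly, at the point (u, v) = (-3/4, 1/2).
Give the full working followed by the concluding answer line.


E = 181/144, F = 3/2, G = 17/4; EG - F^2 = 1781/576

Answer: sqrt(EG - F^2) = sqrt(1781)/24


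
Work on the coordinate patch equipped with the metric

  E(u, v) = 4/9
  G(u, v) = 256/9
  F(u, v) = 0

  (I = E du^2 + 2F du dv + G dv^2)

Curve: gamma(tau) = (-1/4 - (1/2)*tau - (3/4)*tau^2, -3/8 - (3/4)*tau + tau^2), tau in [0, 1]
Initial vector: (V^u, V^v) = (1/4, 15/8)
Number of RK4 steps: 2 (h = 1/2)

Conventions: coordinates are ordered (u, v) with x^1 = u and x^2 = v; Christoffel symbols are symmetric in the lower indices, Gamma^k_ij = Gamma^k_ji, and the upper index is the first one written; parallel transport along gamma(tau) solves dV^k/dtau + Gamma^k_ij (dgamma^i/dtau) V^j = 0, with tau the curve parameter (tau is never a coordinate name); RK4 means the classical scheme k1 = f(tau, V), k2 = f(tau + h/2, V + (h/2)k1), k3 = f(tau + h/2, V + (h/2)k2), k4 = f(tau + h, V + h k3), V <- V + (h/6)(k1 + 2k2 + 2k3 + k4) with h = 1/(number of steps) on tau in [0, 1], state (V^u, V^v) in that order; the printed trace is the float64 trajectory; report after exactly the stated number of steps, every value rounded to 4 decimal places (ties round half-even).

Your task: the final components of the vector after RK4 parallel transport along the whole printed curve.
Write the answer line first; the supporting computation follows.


Answer: V^u = 0.2500, V^v = 1.8750

gamma'(tau) = (-1/2 - (3/2)*tau, -3/4 + 2*tau); f(tau, V)^k = -Gamma^k_ij(gamma(tau)) gamma'^i(tau) V^j; h = 1/2; intermediate values shown to 6 dp
curve data and Christoffel symbols at the stage parameters:
  tau = 0.000000: gamma = (-0.250000, -0.375000), gamma' = (-0.500000, -0.750000); Gamma_uuu = 0.000000, Gamma_uuv = 0.000000, Gamma_uvv = 0.000000, Gamma_vuu = 0.000000, Gamma_vuv = 0.000000, Gamma_vvv = 0.000000
  tau = 0.250000: gamma = (-0.421875, -0.500000), gamma' = (-0.875000, -0.250000); Gamma_uuu = 0.000000, Gamma_uuv = 0.000000, Gamma_uvv = 0.000000, Gamma_vuu = 0.000000, Gamma_vuv = 0.000000, Gamma_vvv = 0.000000
  tau = 0.500000: gamma = (-0.687500, -0.500000), gamma' = (-1.250000, 0.250000); Gamma_uuu = 0.000000, Gamma_uuv = 0.000000, Gamma_uvv = 0.000000, Gamma_vuu = 0.000000, Gamma_vuv = 0.000000, Gamma_vvv = 0.000000
  tau = 0.750000: gamma = (-1.046875, -0.375000), gamma' = (-1.625000, 0.750000); Gamma_uuu = 0.000000, Gamma_uuv = 0.000000, Gamma_uvv = 0.000000, Gamma_vuu = 0.000000, Gamma_vuv = 0.000000, Gamma_vvv = 0.000000
  tau = 1.000000: gamma = (-1.500000, -0.125000), gamma' = (-2.000000, 1.250000); Gamma_uuu = 0.000000, Gamma_uuv = 0.000000, Gamma_uvv = 0.000000, Gamma_vuu = 0.000000, Gamma_vuv = 0.000000, Gamma_vvv = 0.000000
step 0: V^u = 0.2500, V^v = 1.8750
step 1: k1 = (0.000000, 0.000000), k2 = (0.000000, 0.000000), k3 = (0.000000, 0.000000), k4 = (0.000000, 0.000000); V <- V + (h/6)(k1 + 2k2 + 2k3 + k4): V^u = 0.2500, V^v = 1.8750
step 2: k1 = (0.000000, 0.000000), k2 = (0.000000, 0.000000), k3 = (0.000000, 0.000000), k4 = (0.000000, 0.000000); V <- V + (h/6)(k1 + 2k2 + 2k3 + k4): V^u = 0.2500, V^v = 1.8750


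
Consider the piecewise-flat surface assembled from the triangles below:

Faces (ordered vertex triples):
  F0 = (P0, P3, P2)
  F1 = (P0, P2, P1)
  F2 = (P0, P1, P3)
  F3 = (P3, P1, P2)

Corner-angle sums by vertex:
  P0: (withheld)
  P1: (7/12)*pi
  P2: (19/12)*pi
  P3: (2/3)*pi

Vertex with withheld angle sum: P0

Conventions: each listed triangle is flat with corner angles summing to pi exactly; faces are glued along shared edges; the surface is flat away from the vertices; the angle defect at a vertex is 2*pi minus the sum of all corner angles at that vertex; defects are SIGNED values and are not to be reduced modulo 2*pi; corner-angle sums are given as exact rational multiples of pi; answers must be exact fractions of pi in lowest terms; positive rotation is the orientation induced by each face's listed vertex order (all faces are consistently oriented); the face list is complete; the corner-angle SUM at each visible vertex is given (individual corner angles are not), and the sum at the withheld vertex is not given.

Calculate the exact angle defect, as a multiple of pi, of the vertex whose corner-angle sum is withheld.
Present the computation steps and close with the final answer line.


V = 4, E = 6, F = 4; chi = V - E + F = 2
Gauss-Bonnet: total defect = 2*pi*chi = 4*pi; visible defects sum to (19/6)*pi

Answer: defect(P0) = (5/6)*pi


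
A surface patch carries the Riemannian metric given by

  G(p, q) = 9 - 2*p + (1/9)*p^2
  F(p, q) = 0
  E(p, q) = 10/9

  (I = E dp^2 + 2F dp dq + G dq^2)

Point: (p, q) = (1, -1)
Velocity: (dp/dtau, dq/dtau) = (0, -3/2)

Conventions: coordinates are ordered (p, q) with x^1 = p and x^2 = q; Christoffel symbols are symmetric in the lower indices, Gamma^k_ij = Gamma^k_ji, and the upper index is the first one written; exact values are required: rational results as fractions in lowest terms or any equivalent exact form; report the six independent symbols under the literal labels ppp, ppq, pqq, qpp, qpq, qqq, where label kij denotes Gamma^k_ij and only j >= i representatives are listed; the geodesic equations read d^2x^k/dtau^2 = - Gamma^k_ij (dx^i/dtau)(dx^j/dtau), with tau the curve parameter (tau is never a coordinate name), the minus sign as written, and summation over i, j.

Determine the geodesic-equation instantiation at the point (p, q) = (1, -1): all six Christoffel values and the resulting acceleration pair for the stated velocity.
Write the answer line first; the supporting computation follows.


Answer: Gamma_ppp = 0, Gamma_ppq = 0, Gamma_pqq = 4/5, Gamma_qpp = 0, Gamma_qpq = -1/8, Gamma_qqq = 0; accelerations (d^2p/dtau^2, d^2q/dtau^2) = (-9/5, 0)

E = 10/9, F = 0, G = 64/9 at the point
E_p = 0, E_q = 0, F_p = 0, F_q = 0, G_p = -16/9, G_q = 0
EG - F^2 = 640/81;  g^inv = (81/640) * [[64/9, 0], [0, 10/9]]
first-kind symbols [ij,l] = (1/2)(d_i g_jl + d_j g_il - d_l g_ij): [pp,p] = E_p/2 = 0, [pp,q] = F_p - E_q/2 = 0, [pq,p] = E_q/2 = 0, [pq,q] = G_p/2 = -8/9, [qq,p] = F_q - G_p/2 = 8/9, [qq,q] = G_q/2 = 0
Gamma^p_ij = (G*[ij,p] - F*[ij,q])/(EG - F^2), Gamma^q_ij = (E*[ij,q] - F*[ij,p])/(EG - F^2)
Gamma_ppp = 0, Gamma_ppq = 0, Gamma_pqq = 4/5, Gamma_qpp = 0, Gamma_qpq = -1/8, Gamma_qqq = 0
d^2p/dtau^2 = -(Gamma_ppp*(0)^2 + 2*Gamma_ppq*(0)*(-3/2) + Gamma_pqq*(-3/2)^2) = -9/5
d^2q/dtau^2 = -(Gamma_qpp*(0)^2 + 2*Gamma_qpq*(0)*(-3/2) + Gamma_qqq*(-3/2)^2) = 0


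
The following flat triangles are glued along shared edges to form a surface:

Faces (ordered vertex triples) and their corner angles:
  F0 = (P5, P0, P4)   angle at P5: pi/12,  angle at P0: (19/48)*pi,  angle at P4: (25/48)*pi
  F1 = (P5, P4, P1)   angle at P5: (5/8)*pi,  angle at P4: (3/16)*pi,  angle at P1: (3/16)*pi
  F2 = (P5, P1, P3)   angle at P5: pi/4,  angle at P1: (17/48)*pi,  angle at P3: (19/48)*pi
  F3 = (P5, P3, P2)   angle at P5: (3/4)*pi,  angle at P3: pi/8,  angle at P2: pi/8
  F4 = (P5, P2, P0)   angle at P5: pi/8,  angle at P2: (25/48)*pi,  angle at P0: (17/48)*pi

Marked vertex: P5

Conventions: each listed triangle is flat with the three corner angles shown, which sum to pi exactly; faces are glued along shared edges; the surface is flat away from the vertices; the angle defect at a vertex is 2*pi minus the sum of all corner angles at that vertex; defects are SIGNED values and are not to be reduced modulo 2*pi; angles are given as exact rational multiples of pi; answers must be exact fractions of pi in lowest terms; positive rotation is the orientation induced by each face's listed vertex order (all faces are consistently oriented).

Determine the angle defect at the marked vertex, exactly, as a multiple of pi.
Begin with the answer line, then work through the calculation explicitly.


Answer: defect(P5) = pi/6

Sum of corner angles at P5: (11/6)*pi
defect = 2*pi - (11/6)*pi


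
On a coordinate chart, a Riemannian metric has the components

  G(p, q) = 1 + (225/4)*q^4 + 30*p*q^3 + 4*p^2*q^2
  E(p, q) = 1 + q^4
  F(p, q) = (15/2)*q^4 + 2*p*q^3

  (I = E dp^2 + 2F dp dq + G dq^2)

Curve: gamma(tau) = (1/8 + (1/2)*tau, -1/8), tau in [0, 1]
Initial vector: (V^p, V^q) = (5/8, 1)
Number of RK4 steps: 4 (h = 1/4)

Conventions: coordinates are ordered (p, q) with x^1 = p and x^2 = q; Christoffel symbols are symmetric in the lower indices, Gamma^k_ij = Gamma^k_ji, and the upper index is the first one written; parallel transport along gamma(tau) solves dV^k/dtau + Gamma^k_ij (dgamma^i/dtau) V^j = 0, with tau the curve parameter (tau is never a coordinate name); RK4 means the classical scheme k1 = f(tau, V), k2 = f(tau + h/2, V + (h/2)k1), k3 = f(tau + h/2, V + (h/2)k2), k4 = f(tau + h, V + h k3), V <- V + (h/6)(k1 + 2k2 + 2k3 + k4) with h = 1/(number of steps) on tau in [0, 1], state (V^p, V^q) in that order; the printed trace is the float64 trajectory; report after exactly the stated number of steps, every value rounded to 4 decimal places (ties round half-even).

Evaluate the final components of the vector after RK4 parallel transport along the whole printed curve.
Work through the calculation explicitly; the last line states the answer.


gamma'(tau) = (1/2, 0); f(tau, V)^k = -Gamma^k_ij(gamma(tau)) gamma'^i(tau) V^j; h = 1/4; intermediate values shown to 6 dp
curve data and Christoffel symbols at the stage parameters:
  tau = 0.000000: gamma = (0.125000, -0.125000), gamma' = (0.500000, 0.000000); Gamma_ppp = 0.000000, Gamma_ppq = -0.003877, Gamma_pqq = -0.025198, Gamma_qpp = 0.000000, Gamma_qpq = -0.021322, Gamma_qqq = -0.138591
  tau = 0.125000: gamma = (0.187500, -0.125000), gamma' = (0.500000, 0.000000); Gamma_ppp = 0.000000, Gamma_ppq = -0.003886, Gamma_pqq = -0.023317, Gamma_qpp = 0.000000, Gamma_qpq = -0.017487, Gamma_qqq = -0.104924
  tau = 0.250000: gamma = (0.250000, -0.125000), gamma' = (0.500000, 0.000000); Gamma_ppp = 0.000000, Gamma_ppq = -0.003894, Gamma_pqq = -0.021415, Gamma_qpp = 0.000000, Gamma_qpq = -0.013628, Gamma_qqq = -0.074953
  tau = 0.375000: gamma = (0.312500, -0.125000), gamma' = (0.500000, 0.000000); Gamma_ppp = 0.000000, Gamma_ppq = -0.003899, Gamma_pqq = -0.019497, Gamma_qpp = 0.000000, Gamma_qpq = -0.009748, Gamma_qqq = -0.048742
  tau = 0.500000: gamma = (0.375000, -0.125000), gamma' = (0.500000, 0.000000); Gamma_ppp = 0.000000, Gamma_ppq = -0.003903, Gamma_pqq = -0.017564, Gamma_qpp = 0.000000, Gamma_qpq = -0.005855, Gamma_qqq = -0.026346
  tau = 0.625000: gamma = (0.437500, -0.125000), gamma' = (0.500000, 0.000000); Gamma_ppp = 0.000000, Gamma_ppq = -0.003905, Gamma_pqq = -0.015620, Gamma_qpp = 0.000000, Gamma_qpq = -0.001953, Gamma_qqq = -0.007810
  tau = 0.750000: gamma = (0.500000, -0.125000), gamma' = (0.500000, 0.000000); Gamma_ppp = 0.000000, Gamma_ppq = -0.003905, Gamma_pqq = -0.013668, Gamma_qpp = 0.000000, Gamma_qpq = 0.001953, Gamma_qqq = 0.006834
  tau = 0.875000: gamma = (0.562500, -0.125000), gamma' = (0.500000, 0.000000); Gamma_ppp = 0.000000, Gamma_ppq = -0.003903, Gamma_pqq = -0.011709, Gamma_qpp = 0.000000, Gamma_qpq = 0.005855, Gamma_qqq = 0.017564
  tau = 1.000000: gamma = (0.625000, -0.125000), gamma' = (0.500000, 0.000000); Gamma_ppp = 0.000000, Gamma_ppq = -0.003899, Gamma_pqq = -0.009748, Gamma_qpp = 0.000000, Gamma_qpq = 0.009748, Gamma_qqq = 0.024371
step 0: V^p = 0.6250, V^q = 1.0000
step 1: k1 = (0.001938, 0.010661), k2 = (0.001946, 0.008755), k3 = (0.001945, 0.008753), k4 = (0.001951, 0.006829); V <- V + (h/6)(k1 + 2k2 + 2k3 + k4): V^p = 0.6255, V^q = 1.0022
step 2: k1 = (0.001951, 0.006829), k2 = (0.001956, 0.004889), k3 = (0.001955, 0.004888), k4 = (0.001958, 0.002937); V <- V + (h/6)(k1 + 2k2 + 2k3 + k4): V^p = 0.6260, V^q = 1.0034
step 3: k1 = (0.001958, 0.002937), k2 = (0.001960, 0.000980), k3 = (0.001959, 0.000980), k4 = (0.001960, -0.000980); V <- V + (h/6)(k1 + 2k2 + 2k3 + k4): V^p = 0.6265, V^q = 1.0037
step 4: k1 = (0.001960, -0.000980), k2 = (0.001958, -0.002938), k3 = (0.001958, -0.002937), k4 = (0.001955, -0.004888); V <- V + (h/6)(k1 + 2k2 + 2k3 + k4): V^p = 0.6270, V^q = 1.0029

Answer: V^p = 0.6270, V^q = 1.0029


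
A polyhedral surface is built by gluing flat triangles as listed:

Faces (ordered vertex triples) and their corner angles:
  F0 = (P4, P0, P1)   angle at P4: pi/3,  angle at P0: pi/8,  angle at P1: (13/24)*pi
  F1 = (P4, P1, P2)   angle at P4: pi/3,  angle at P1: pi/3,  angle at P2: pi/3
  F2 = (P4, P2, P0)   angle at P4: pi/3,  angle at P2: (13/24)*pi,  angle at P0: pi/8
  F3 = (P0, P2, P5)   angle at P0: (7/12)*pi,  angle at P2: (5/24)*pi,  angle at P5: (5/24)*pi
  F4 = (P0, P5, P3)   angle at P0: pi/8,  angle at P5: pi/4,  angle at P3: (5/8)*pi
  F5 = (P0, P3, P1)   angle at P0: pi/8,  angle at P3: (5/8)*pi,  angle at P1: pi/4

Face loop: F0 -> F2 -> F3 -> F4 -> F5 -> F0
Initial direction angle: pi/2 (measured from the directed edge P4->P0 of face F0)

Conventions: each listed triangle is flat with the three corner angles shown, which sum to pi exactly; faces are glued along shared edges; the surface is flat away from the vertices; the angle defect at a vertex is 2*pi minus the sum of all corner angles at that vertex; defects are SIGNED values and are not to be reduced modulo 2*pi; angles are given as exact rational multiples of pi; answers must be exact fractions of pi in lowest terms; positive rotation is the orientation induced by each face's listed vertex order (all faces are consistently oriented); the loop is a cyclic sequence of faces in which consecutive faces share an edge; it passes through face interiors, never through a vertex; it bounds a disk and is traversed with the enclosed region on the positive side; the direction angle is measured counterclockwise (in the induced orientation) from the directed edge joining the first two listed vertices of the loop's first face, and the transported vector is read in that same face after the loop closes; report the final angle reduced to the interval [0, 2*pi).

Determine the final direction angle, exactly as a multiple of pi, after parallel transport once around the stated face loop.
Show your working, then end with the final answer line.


enclosed vertex P0: corner angles sum to (13/12)*pi, defect = 2*pi - (13/12)*pi = (11/12)*pi
holonomy = initial angle + sum of enclosed defects (mod 2*pi), positive in the induced orientation
final angle = pi/2 + (11/12)*pi = (17/12)*pi (mod 2*pi)

Answer: final direction angle = (17/12)*pi


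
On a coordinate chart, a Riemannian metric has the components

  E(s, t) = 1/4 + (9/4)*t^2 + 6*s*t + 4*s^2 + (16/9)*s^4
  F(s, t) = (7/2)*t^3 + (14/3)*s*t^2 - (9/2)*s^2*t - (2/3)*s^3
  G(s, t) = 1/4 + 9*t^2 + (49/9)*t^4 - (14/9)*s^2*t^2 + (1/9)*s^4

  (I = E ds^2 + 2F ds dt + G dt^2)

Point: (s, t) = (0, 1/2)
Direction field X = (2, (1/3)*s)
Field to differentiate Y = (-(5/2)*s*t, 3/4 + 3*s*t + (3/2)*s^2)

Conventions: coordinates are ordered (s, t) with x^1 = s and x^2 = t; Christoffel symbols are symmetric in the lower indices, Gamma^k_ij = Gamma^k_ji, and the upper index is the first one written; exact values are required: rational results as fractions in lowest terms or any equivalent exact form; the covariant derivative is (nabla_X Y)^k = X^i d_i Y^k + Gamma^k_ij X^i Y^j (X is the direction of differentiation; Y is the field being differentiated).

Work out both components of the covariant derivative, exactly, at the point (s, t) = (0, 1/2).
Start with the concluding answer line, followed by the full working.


Answer: (nabla_X Y)^s = -1147/4876, (nabla_X Y)^t = 12927/4876

E = 13/16, F = 7/16, G = 409/144 at the point
E_s = 3, E_t = 9/4, F_s = 7/6, F_t = 21/8, G_s = 0, G_t = 211/18
EG - F^2 = 1219/576;  g^inv = (576/1219) * [[409/144, -7/16], [-7/16, 13/16]]
first-kind symbols [ij,l] = (1/2)(d_i g_jl + d_j g_il - d_l g_ij): [ss,s] = E_s/2 = 3/2, [ss,t] = F_s - E_t/2 = 1/24, [st,s] = E_t/2 = 9/8, [st,t] = G_s/2 = 0, [tt,s] = F_t - G_s/2 = 21/8, [tt,t] = G_t/2 = 211/36
Gamma^s_ij = (G*[ij,s] - F*[ij,t])/(EG - F^2), Gamma^t_ij = (E*[ij,t] - F*[ij,s])/(EG - F^2)
Gamma_sss = 4887/2438, Gamma_sst = 3681/2438, Gamma_stt = 245/106, Gamma_tss = -717/2438, Gamma_tst = -567/2438, Gamma_ttt = 181/106
X = (2, 0), Y = (0, 3/4) at the point


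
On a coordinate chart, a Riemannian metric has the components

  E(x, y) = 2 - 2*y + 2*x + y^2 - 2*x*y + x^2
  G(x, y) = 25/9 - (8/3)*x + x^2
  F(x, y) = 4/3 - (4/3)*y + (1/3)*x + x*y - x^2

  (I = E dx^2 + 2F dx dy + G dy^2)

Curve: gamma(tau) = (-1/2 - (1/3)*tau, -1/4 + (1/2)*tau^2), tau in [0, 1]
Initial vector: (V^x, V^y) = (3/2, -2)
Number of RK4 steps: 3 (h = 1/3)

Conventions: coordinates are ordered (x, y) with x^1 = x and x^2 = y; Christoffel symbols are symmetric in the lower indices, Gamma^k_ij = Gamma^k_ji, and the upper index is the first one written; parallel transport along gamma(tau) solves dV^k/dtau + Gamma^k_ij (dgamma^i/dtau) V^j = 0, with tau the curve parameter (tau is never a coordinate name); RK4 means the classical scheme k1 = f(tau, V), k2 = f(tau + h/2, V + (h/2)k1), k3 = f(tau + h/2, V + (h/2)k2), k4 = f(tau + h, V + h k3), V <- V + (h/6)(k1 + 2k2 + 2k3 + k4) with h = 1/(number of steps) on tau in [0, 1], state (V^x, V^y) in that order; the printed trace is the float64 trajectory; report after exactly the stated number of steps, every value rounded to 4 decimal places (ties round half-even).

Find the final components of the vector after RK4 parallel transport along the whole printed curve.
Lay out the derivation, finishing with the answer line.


gamma'(tau) = (-1/3, tau); f(tau, V)^k = -Gamma^k_ij(gamma(tau)) gamma'^i(tau) V^j; h = 1/3; intermediate values shown to 6 dp
curve data and Christoffel symbols at the stage parameters:
  tau = 0.000000: gamma = (-0.500000, -0.250000), gamma' = (-0.333333, 0.000000); Gamma_xxx = 0.152327, Gamma_xxy = -0.152327, Gamma_xyy = 0.000000, Gamma_yxx = 0.372355, Gamma_yxy = -0.372355, Gamma_yyy = 0.000000
  tau = 0.166667: gamma = (-0.555556, -0.236111), gamma' = (-0.333333, 0.166667); Gamma_xxx = 0.135271, Gamma_xxy = -0.135271, Gamma_xyy = 0.000000, Gamma_yxx = 0.375446, Gamma_yxy = -0.375446, Gamma_yyy = 0.000000
  tau = 0.333333: gamma = (-0.611111, -0.194444), gamma' = (-0.333333, 0.333333); Gamma_xxx = 0.113907, Gamma_xxy = -0.113907, Gamma_xyy = 0.000000, Gamma_yxx = 0.379690, Gamma_yxy = -0.379690, Gamma_yyy = 0.000000
  tau = 0.500000: gamma = (-0.666667, -0.125000), gamma' = (-0.333333, 0.500000); Gamma_xxx = 0.087971, Gamma_xxy = -0.087971, Gamma_xyy = 0.000000, Gamma_yxx = 0.383872, Gamma_yxy = -0.383872, Gamma_yyy = 0.000000
  tau = 0.666667: gamma = (-0.722222, -0.027778), gamma' = (-0.333333, 0.666667); Gamma_xxx = 0.057450, Gamma_xxy = -0.057450, Gamma_xyy = 0.000000, Gamma_yxx = 0.386479, Gamma_yxy = -0.386479, Gamma_yyy = 0.000000
  tau = 0.833333: gamma = (-0.777778, 0.097222), gamma' = (-0.333333, 0.833333); Gamma_xxx = 0.022842, Gamma_xxy = -0.022842, Gamma_xyy = 0.000000, Gamma_yxx = 0.385773, Gamma_yxy = -0.385773, Gamma_yyy = 0.000000
  tau = 1.000000: gamma = (-0.833333, 0.250000), gamma' = (-0.333333, 1.000000); Gamma_xxx = -0.014616, Gamma_xxy = 0.014616, Gamma_xyy = 0.000000, Gamma_yxx = 0.380024, Gamma_yxy = -0.380024, Gamma_yyy = 0.000000
step 0: V^x = 1.5000, V^y = -2.0000
step 1: k1 = (0.177715, 0.434415), k2 = (0.190372, 0.528381), k3 = (0.189809, 0.526817), k4 = (0.187982, 0.626606); V <- V + (h/6)(k1 + 2k2 + 2k3 + k4): V^x = 1.5626, V^y = -1.8238
step 2: k1 = (0.187906, 0.626352), k2 = (0.167265, 0.729883), k3 = (0.166507, 0.726574), k4 = (0.123245, 0.829101); V <- V + (h/6)(k1 + 2k2 + 2k3 + k4): V^x = 1.6169, V^y = -1.5811
step 3: k1 = (0.123170, 0.828600), k2 = (0.054623, 0.922529), k3 = (0.054200, 0.915374), k4 = (-0.038080, 0.990089); V <- V + (h/6)(k1 + 2k2 + 2k3 + k4): V^x = 1.6337, V^y = -1.2759

Answer: V^x = 1.6337, V^y = -1.2759


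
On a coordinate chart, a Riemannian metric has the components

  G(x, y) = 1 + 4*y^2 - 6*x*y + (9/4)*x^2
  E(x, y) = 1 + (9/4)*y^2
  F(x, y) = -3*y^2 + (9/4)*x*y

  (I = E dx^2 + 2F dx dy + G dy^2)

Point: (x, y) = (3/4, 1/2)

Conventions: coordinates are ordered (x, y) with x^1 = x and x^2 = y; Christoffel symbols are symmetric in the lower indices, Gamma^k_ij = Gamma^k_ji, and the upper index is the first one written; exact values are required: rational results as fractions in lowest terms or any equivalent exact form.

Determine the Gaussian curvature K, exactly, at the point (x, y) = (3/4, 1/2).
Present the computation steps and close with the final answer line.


E = 25/16, F = 3/32, G = 65/64, EG - F^2 = 101/64 at the point
E_x = 0, E_y = 9/4, F_x = 9/8, F_y = -21/16, G_x = 3/8, G_y = -1/2
E_yy = 9/2, F_xy = 9/4, G_xx = 9/2
K follows from Brioschi's formula, (det M1 - det M2)/(EG - F^2)^2.
M1 = [[-E_yy/2 + F_xy - G_xx/2, E_x/2, F_x - E_y/2], [F_y - G_x/2, E, F], [G_y/2, F, G]] = [[-9/4, 0, 0], [-3/2, 25/16, 3/32], [-1/4, 3/32, 65/64]]; det M1 = -909/256
M2 = [[0, E_y/2, G_x/2], [E_y/2, E, F], [G_x/2, F, G]] = [[0, 9/8, 3/16], [9/8, 25/16, 3/32], [3/16, 3/32, 65/64]]; det M2 = -333/256
det M1 - det M2 = -9/4; K = -9/4 / (101/64)^2 = -9216/10201

Answer: K = -9216/10201


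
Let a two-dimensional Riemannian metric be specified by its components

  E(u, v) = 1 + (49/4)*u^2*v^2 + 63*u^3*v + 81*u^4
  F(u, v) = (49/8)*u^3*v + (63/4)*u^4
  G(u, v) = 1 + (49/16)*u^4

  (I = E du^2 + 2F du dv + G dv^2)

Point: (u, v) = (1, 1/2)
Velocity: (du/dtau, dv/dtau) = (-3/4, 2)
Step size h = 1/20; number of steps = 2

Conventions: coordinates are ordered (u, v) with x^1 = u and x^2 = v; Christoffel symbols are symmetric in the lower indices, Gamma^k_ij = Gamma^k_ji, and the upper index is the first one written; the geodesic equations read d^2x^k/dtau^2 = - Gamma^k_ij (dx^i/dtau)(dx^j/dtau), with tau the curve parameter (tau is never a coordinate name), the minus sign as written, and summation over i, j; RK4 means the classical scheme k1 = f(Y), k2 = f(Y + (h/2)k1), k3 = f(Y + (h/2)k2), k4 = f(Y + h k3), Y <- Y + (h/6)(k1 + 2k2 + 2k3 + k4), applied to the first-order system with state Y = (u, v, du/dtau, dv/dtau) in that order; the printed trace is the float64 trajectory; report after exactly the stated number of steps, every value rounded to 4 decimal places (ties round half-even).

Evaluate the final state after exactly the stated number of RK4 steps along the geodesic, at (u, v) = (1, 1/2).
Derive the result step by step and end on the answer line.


f(Y) = (du/dtau, dv/dtau, -Gamma^u_ij Y'^i Y'^j, -Gamma^v_ij Y'^i Y'^j) with the Gammas evaluated at the stage position; h = 0.050000; intermediate values shown to 6 dp
step 0: u = 1.0000, v = 0.5000, du/dtau = -0.7500, dv/dtau = 2.0000
step 1:
  k1: at (u, v) = (1.000000, 0.500000), (du/dtau, dv/dtau) = (-0.750000, 2.000000); Gamma_uuu = 1.774817, Gamma_uuv = 0.314525, Gamma_uvv = 0.000000, Gamma_vuu = 0.288924, Gamma_vuv = 0.051202, Gamma_vvv = 0.000000; k1 = (-0.750000, 2.000000, -0.054761, -0.008915)
  k2: at (u, v) = (0.981250, 0.550000), (du/dtau, dv/dtau) = (-0.751369, 1.999777); Gamma_uuu = 1.794004, Gamma_uuv = 0.314552, Gamma_uvv = 0.000000, Gamma_vuu = 0.286405, Gamma_vuv = 0.050217, Gamma_vvv = 0.000000; k2 = (-0.751369, 1.999777, -0.067542, -0.010783)
  k3: at (u, v) = (0.981216, 0.549994), (du/dtau, dv/dtau) = (-0.751689, 1.999730); Gamma_uuu = 1.794061, Gamma_uuv = 0.314561, Gamma_uvv = 0.000000, Gamma_vuu = 0.286413, Gamma_vuv = 0.050218, Gamma_vvv = 0.000000; k3 = (-0.751689, 1.999730, -0.068028, -0.010860)
  k4: at (u, v) = (0.962416, 0.599987), (du/dtau, dv/dtau) = (-0.753401, 1.999457); Gamma_uuu = 1.814011, Gamma_uuv = 0.314590, Gamma_uvv = 0.000000, Gamma_vuu = 0.283896, Gamma_vuv = 0.049234, Gamma_vvv = 0.000000; k4 = (-0.753401, 1.999457, -0.081865, -0.012812)
  Y <- Y + (h/6)(k1 + 2k2 + 2k3 + k4): u = 0.9624, v = 0.6000, du/dtau = -0.7534, dv/dtau = 1.9995
step 2:
  k1: at (u, v) = (0.962421, 0.599987), (du/dtau, dv/dtau) = (-0.753398, 1.999458); Gamma_uuu = 1.814002, Gamma_uuv = 0.314588, Gamma_uvv = 0.000000, Gamma_vuu = 0.283895, Gamma_vuv = 0.049234, Gamma_vvv = 0.000000; k1 = (-0.753398, 1.999458, -0.081859, -0.012811)
  k2: at (u, v) = (0.943586, 0.649974), (du/dtau, dv/dtau) = (-0.755445, 1.999138); Gamma_uuu = 1.834733, Gamma_uuv = 0.314614, Gamma_uvv = 0.000000, Gamma_vuu = 0.281378, Gamma_vuv = 0.048250, Gamma_vvv = 0.000000; k2 = (-0.755445, 1.999138, -0.096791, -0.014844)
  k3: at (u, v) = (0.943535, 0.649966), (du/dtau, dv/dtau) = (-0.755818, 1.999087); Gamma_uuu = 1.834823, Gamma_uuv = 0.314628, Gamma_uvv = 0.000000, Gamma_vuu = 0.281389, Gamma_vuv = 0.048252, Gamma_vvv = 0.000000; k3 = (-0.755818, 1.999087, -0.097390, -0.014936)
  k4: at (u, v) = (0.924630, 0.699942), (du/dtau, dv/dtau) = (-0.758268, 1.998711); Gamma_uuu = 1.856446, Gamma_uuv = 0.314660, Gamma_uvv = 0.000000, Gamma_vuu = 0.278878, Gamma_vuv = 0.047269, Gamma_vvv = 0.000000; k4 = (-0.758268, 1.998711, -0.113630, -0.017070)
  Y <- Y + (h/6)(k1 + 2k2 + 2k3 + k4): u = 0.9246, v = 0.6999, du/dtau = -0.7583, dv/dtau = 1.9987

Answer: u = 0.9246, v = 0.6999, du/dtau = -0.7583, dv/dtau = 1.9987


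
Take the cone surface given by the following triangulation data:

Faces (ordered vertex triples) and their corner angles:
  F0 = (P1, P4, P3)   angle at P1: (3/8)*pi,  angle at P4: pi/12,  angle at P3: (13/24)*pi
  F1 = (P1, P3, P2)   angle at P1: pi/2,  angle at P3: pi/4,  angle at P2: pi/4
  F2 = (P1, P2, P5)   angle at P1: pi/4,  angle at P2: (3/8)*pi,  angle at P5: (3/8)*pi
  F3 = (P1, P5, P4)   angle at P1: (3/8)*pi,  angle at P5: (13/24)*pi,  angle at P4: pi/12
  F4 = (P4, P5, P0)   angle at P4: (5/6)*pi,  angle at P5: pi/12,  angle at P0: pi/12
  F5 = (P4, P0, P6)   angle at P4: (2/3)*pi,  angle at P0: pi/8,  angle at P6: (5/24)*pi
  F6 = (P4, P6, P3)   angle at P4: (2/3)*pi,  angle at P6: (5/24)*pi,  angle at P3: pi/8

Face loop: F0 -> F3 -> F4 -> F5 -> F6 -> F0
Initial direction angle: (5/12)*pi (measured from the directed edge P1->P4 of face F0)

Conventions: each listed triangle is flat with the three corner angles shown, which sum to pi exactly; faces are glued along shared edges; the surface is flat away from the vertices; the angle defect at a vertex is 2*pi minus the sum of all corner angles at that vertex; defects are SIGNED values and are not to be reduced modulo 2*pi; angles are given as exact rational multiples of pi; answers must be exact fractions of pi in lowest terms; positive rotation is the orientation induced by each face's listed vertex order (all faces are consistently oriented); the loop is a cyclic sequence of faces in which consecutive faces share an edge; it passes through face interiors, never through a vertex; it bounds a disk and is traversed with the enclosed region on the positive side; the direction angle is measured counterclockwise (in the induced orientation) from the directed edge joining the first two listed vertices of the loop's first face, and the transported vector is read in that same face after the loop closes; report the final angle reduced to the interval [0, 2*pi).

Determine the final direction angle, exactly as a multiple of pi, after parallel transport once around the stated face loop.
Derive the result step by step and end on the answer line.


enclosed vertex P4: corner angles sum to (7/3)*pi, defect = 2*pi - (7/3)*pi = -pi/3
final direction = starting direction + enclosed defect total, reduced mod 2*pi (induced orientation)
final angle = (5/12)*pi - pi/3 = pi/12 (mod 2*pi)

Answer: final direction angle = pi/12


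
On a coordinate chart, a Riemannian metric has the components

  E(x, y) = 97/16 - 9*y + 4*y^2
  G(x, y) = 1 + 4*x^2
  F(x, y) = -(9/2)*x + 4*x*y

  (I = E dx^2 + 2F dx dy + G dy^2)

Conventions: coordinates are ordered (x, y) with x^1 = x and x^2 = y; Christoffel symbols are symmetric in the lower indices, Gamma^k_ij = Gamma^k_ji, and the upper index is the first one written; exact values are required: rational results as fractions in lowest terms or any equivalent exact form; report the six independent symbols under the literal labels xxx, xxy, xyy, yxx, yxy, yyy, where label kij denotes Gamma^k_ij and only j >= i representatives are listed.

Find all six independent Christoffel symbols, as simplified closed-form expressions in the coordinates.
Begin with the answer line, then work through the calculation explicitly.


Answer: Gamma_xxx = 0, Gamma_xxy = (64*y - 72)/(64*x^2 + 64*y^2 - 144*y + 97), Gamma_xyy = 0, Gamma_yxx = 0, Gamma_yxy = 64*x/(64*x^2 + 64*y^2 - 144*y + 97), Gamma_yyy = 0

E = 97/16 - 9*y + 4*y^2; F = -(9/2)*x + 4*x*y; G = 1 + 4*x^2
Gamma^k_ij = (1/2) g^{kl} (d_i g_jl + d_j g_il - d_l g_ij), with g^inv = (1/(EG-F^2)) [[G, -F], [-F, E]]
first partials: E_x = 0, E_y = -9 + 8*y, F_x = -9/2 + 4*y, F_y = 4*x, G_x = 8*x, G_y = 0
D = EG - F^2 = 97/16 - 9*y + 4*y^2 + 4*x^2
expanded: Gamma^x_xx = (G E_x - 2F F_x + F E_y)/(2D), Gamma^x_xy = (G E_y - F G_x)/(2D), Gamma^x_yy = (2G F_y - G G_x - F G_y)/(2D), Gamma^y_xx = (2E F_x - E E_y - F E_x)/(2D), Gamma^y_xy = (E G_x - F E_y)/(2D), Gamma^y_yy = (E G_y - 2F F_y + F G_x)/(2D); substitute and cancel common factors


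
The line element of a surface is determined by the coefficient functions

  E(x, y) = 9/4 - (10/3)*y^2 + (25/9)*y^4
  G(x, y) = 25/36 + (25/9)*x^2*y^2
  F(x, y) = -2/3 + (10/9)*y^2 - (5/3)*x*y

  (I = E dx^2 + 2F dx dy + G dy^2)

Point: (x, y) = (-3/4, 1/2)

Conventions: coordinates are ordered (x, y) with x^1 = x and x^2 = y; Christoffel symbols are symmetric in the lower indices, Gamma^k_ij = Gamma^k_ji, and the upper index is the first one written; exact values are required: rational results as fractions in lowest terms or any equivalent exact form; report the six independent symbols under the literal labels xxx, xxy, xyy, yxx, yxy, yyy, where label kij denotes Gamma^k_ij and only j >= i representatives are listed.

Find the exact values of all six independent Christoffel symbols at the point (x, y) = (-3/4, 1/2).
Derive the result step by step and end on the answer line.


E = 229/144, F = 17/72, G = 625/576 at the point
E_x = 0, E_y = -35/18, F_x = -5/6, F_y = 85/36, G_x = -25/24, G_y = 25/16
EG - F^2 = 15389/9216;  g^inv = (9216/15389) * [[625/576, -17/72], [-17/72, 229/144]]
first-kind symbols [ij,l] = (1/2)(d_i g_jl + d_j g_il - d_l g_ij): [xx,x] = E_x/2 = 0, [xx,y] = F_x - E_y/2 = 5/36, [xy,x] = E_y/2 = -35/36, [xy,y] = G_x/2 = -25/48, [yy,x] = F_y - G_x/2 = 415/144, [yy,y] = G_y/2 = 25/32
Gamma^x_ij = (G*[ij,x] - F*[ij,y])/(EG - F^2), Gamma^y_ij = (E*[ij,y] - F*[ij,x])/(EG - F^2)

Answer: Gamma_xxx = -2720/138501, Gamma_xxy = -77300/138501, Gamma_xyy = 244075/138501, Gamma_yxx = 18320/138501, Gamma_yxy = -49660/138501, Gamma_yyy = 46610/138501


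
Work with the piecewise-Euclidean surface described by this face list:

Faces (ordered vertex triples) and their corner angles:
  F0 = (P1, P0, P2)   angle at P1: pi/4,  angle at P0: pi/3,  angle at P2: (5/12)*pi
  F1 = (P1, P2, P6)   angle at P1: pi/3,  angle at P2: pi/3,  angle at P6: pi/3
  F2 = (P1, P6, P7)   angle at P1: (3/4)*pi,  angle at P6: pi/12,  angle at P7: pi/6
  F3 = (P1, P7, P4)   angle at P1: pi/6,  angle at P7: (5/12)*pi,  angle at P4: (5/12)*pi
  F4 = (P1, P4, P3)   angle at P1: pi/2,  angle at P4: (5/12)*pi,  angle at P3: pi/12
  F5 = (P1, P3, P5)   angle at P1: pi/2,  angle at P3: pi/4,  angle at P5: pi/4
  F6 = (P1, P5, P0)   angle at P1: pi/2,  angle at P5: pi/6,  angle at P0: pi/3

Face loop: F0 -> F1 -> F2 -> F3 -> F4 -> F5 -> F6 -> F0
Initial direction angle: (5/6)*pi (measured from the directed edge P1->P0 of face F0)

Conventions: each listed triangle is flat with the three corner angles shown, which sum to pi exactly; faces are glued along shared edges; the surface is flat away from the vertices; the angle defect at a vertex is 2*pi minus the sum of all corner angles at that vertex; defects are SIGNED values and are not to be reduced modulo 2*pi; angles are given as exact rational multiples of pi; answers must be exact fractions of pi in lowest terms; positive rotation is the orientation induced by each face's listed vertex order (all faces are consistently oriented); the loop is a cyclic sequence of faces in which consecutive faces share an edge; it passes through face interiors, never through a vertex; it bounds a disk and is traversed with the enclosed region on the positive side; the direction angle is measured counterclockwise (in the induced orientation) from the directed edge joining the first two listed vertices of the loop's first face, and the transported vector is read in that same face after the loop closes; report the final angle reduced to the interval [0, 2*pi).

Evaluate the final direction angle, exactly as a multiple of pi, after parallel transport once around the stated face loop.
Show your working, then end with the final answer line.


enclosed vertex P1: corner angles sum to 3*pi, defect = 2*pi - 3*pi = -pi
the final direction is the initial angle plus the enclosed defects, taken mod 2*pi in the induced orientation
final angle = (5/6)*pi - pi = (11/6)*pi (mod 2*pi)

Answer: final direction angle = (11/6)*pi


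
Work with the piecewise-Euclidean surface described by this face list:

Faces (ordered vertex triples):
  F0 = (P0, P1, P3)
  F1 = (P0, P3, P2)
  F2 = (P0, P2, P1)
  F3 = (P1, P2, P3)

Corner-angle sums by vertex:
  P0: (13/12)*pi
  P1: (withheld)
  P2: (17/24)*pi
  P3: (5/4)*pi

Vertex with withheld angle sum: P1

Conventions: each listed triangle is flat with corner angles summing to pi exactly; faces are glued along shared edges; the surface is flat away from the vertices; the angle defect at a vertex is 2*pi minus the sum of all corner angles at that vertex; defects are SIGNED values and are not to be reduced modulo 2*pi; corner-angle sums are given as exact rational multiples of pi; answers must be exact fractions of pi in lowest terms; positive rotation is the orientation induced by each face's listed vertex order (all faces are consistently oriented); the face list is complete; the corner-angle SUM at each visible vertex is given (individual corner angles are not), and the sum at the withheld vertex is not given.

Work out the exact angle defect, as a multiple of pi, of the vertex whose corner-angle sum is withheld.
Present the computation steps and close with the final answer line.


V = 4, E = 6, F = 4; chi = V - E + F = 2
Gauss-Bonnet: total defect = 2*pi*chi = 4*pi; visible defects sum to (71/24)*pi

Answer: defect(P1) = (25/24)*pi


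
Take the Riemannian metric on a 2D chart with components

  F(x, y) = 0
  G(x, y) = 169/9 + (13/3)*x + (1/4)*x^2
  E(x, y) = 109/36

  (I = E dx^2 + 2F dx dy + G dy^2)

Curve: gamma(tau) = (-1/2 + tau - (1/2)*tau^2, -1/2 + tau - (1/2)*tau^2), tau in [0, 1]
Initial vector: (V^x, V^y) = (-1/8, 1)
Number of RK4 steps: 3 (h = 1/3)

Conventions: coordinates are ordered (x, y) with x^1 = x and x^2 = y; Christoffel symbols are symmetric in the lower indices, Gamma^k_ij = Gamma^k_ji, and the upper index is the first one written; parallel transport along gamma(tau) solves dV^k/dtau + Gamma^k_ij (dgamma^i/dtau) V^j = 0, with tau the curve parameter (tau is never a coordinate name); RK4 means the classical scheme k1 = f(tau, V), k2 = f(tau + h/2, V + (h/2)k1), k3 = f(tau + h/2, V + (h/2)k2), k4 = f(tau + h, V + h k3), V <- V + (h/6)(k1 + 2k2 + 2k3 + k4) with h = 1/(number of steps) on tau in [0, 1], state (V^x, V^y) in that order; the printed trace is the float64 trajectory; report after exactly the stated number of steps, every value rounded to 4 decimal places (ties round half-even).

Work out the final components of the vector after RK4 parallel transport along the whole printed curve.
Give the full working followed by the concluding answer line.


gamma'(tau) = (1 - tau, 1 - tau); f(tau, V)^k = -Gamma^k_ij(gamma(tau)) gamma'^i(tau) V^j; h = 1/3; intermediate values shown to 6 dp
curve data and Christoffel symbols at the stage parameters:
  tau = 0.000000: gamma = (-0.500000, -0.500000), gamma' = (1.000000, 1.000000); Gamma_xxx = 0.000000, Gamma_xxy = 0.000000, Gamma_xyy = -0.674312, Gamma_yxx = 0.000000, Gamma_yxy = 0.122449, Gamma_yyy = 0.000000
  tau = 0.166667: gamma = (-0.347222, -0.347222), gamma' = (0.833333, 0.833333); Gamma_xxx = 0.000000, Gamma_xxy = 0.000000, Gamma_xyy = -0.686927, Gamma_yxx = 0.000000, Gamma_yxy = 0.120200, Gamma_yyy = 0.000000
  tau = 0.333333: gamma = (-0.222222, -0.222222), gamma' = (0.666667, 0.666667); Gamma_xxx = 0.000000, Gamma_xxy = 0.000000, Gamma_xyy = -0.697248, Gamma_yxx = 0.000000, Gamma_yxy = 0.118421, Gamma_yyy = 0.000000
  tau = 0.500000: gamma = (-0.125000, -0.125000), gamma' = (0.500000, 0.500000); Gamma_xxx = 0.000000, Gamma_xxy = 0.000000, Gamma_xyy = -0.705275, Gamma_yxx = 0.000000, Gamma_yxy = 0.117073, Gamma_yyy = 0.000000
  tau = 0.666667: gamma = (-0.055556, -0.055556), gamma' = (0.333333, 0.333333); Gamma_xxx = 0.000000, Gamma_xxy = 0.000000, Gamma_xyy = -0.711009, Gamma_yxx = 0.000000, Gamma_yxy = 0.116129, Gamma_yyy = 0.000000
  tau = 0.833333: gamma = (-0.013889, -0.013889), gamma' = (0.166667, 0.166667); Gamma_xxx = 0.000000, Gamma_xxy = 0.000000, Gamma_xyy = -0.714450, Gamma_yxx = 0.000000, Gamma_yxy = 0.115570, Gamma_yyy = 0.000000
  tau = 1.000000: gamma = (0.000000, 0.000000), gamma' = (0.000000, 0.000000); Gamma_xxx = 0.000000, Gamma_xxy = 0.000000, Gamma_xyy = -0.715596, Gamma_yxx = 0.000000, Gamma_yxy = 0.115385, Gamma_yyy = 0.000000
step 0: V^x = -0.1250, V^y = 1.0000
step 1: k1 = (0.674312, -0.107143), k2 = (0.562217, -0.097115), k3 = (0.563173, -0.095411), k4 = (0.450048, -0.081388); V <- V + (h/6)(k1 + 2k2 + 2k3 + k4): V^x = 0.0625, V^y = 0.9681
step 2: k1 = (0.450020, -0.081366), k2 = (0.336618, -0.063927), k3 = (0.337643, -0.062991), k4 = (0.224474, -0.043440); V <- V + (h/6)(k1 + 2k2 + 2k3 + k4): V^x = 0.1749, V^y = 0.9471
step 3: k1 = (0.224465, -0.043432), k2 = (0.111914, -0.022193), k3 = (0.112335, -0.021900), k4 = (0.000000, 0.000000); V <- V + (h/6)(k1 + 2k2 + 2k3 + k4): V^x = 0.2123, V^y = 0.9398

Answer: V^x = 0.2123, V^y = 0.9398
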